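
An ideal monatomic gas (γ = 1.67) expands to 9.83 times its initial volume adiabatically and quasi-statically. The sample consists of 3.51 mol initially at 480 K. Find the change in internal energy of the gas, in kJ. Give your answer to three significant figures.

ΔU ≈ -16.4 kJ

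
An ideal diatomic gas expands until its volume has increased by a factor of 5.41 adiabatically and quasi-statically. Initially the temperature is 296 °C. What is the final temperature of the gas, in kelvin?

Adiabatic: T₁V₁^(γ−1) = T₂V₂^(γ−1) ⇒ T₂ = T₁ (V₁/V₂)^(γ−1).
For a diatomic ideal gas γ = 7/5, so γ−1 = 2/5.
T₁ = 296 °C = 569.1 K.
T₂ = 569.1 × (1/5.41)^(2/5) = 289.7 K.

T₂ ≈ 290 K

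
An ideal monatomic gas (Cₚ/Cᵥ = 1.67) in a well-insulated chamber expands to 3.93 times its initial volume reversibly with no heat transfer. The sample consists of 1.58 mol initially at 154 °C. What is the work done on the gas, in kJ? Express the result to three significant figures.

W ≈ -5.03 kJ

For a reversible adiabat TV^(γ−1) is constant, so T₂ = T₁ (V₁/V₂)^(γ−1).
T₁ = 154 °C = 427.1 K.
T₂ = 427.1 × (1/3.93)^(0.67) = 170.7 K.
Q = 0, so ΔU = W_on_gas = nCᵥΔT with Cᵥ = R/(γ−1) = 12.41 J/(mol·K).
ΔU = 1.58 × 12.41 × (170.7 − 427.1) = -5027 J.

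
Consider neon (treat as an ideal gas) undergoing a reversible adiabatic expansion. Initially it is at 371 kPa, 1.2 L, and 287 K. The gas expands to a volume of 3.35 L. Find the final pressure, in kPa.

Since PV^γ is constant along a reversible adiabat, P₂ = P₁ (V₁/V₂)^γ.
γ = 5/3 for a monatomic ideal gas.
P₂ = 371 × (1.2/3.35)^(5/3) = 67.03 kPa.

P₂ ≈ 67.0 kPa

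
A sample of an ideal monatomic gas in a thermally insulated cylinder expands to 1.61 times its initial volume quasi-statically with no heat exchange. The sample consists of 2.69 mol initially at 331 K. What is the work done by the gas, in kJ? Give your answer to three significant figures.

Adiabatic: T₁V₁^(γ−1) = T₂V₂^(γ−1) ⇒ T₂ = T₁ (V₁/V₂)^(γ−1).
γ = 5/3 for a monatomic ideal gas, so γ−1 = 2/3.
T₂ = 331 × (1/1.61)^(2/3) = 241 K.
Q = 0, so ΔU = W_on_gas = nCᵥΔT with Cᵥ = R/(γ−1) = 12.47 J/(mol·K).
ΔU = 2.69 × 12.47 × (241 − 331) = -3021 J.
Work done by the gas = −ΔU = 3021 J.

W ≈ 3.02 kJ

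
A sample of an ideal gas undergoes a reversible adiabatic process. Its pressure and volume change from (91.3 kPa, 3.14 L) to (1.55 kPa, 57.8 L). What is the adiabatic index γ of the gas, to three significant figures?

PV^γ = const ⇒ γ = ln(P₂/P₁) / ln(V₁/V₂).
γ = ln(1.55/91.3) / ln(3.14/57.8) = 1.399.

γ ≈ 1.40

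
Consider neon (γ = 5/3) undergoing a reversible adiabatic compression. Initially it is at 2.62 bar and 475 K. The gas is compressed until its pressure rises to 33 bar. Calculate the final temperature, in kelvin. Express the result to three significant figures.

Adiabatic: T₂/T₁ = (P₂/P₁)^((γ−1)/γ).
T₂ = 475 × (33/2.62)^(2/5) = 1309 K.

T₂ ≈ 1310 K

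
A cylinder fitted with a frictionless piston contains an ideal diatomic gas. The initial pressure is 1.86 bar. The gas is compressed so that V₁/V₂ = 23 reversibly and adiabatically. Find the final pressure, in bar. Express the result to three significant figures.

Since PV^γ is constant along a reversible adiabat, P₂ = P₁ (V₁/V₂)^γ.
For a diatomic ideal gas γ = 7/5.
P₂ = 1.86 × 23^(7/5) = 149.9 bar.

P₂ ≈ 150 bar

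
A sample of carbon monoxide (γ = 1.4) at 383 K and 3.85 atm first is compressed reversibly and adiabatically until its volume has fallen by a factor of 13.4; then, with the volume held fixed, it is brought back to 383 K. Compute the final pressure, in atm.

P₃ ≈ 51.6 atm

Adiabatic step (PV^γ = const): P₂ = 3.85×13.4^(1.4) = 145.7 atm; T₂ = 383×13.4^(0.4) = 1082 K.
Isochoric: P₃ = P₂(T₃/T₂) = 145.7 × (383/1082) = 51.59 atm.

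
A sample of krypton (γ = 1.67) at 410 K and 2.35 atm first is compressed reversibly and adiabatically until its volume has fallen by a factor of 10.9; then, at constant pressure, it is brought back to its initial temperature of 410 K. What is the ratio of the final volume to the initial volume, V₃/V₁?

V₃/V₁ ≈ 0.0185

Adiabatic step: V₂/V₁ = 0.09174; T₂ = T₁·10.9^(0.67) = 2032 K.
Isobaric step: V₃/V₂ = T₃/T₂ = 410/2032.
V₃/V₁ = (V₂/V₁)(V₃/V₂) = 0.09174 × (410/2032) = 0.01851.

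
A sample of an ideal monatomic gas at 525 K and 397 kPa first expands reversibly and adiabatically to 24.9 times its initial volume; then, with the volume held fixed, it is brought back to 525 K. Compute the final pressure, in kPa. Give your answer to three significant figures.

P₃ ≈ 15.9 kPa

For a monatomic ideal gas γ = 5/3.
Adiabatic step (PV^γ = const): P₂ = 397×(1/24.9)^(5/3) = 1.87 kPa; T₂ = 525×(1/24.9)^(2/3) = 61.57 K.
Isochoric: P₃ = P₂(T₃/T₂) = 1.87 × (525/61.57) = 15.94 kPa.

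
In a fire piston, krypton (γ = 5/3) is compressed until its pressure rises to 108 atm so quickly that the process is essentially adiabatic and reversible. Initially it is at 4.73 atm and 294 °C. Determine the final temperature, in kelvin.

T₂ ≈ 1980 K

Adiabatic: T₂/T₁ = (P₂/P₁)^((γ−1)/γ).
T₁ = 294 °C = 567.1 K.
T₂ = 567.1 × (108/4.73)^(2/5) = 1982 K.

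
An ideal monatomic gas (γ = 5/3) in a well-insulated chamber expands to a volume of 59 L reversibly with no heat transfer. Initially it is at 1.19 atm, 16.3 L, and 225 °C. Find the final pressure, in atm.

P₂ ≈ 0.139 atm

Adiabatic: P₁V₁^γ = P₂V₂^γ ⇒ P₂ = P₁ (V₁/V₂)^γ.
P₂ = 1.19 × (16.3/59)^(5/3) = 0.1395 atm.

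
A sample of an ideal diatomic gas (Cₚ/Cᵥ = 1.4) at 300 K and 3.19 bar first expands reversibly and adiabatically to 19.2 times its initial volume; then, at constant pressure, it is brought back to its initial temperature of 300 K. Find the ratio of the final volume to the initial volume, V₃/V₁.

V₃/V₁ ≈ 62.6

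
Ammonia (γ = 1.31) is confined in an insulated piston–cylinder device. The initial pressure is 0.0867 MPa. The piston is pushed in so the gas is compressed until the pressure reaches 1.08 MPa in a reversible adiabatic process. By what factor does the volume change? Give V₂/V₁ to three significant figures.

From PV^γ = const, V₂/V₁ = (P₁/P₂)^(1/γ).
V₂/V₁ = (0.0867/1.08)^(0.763) = 0.1458.

V₂/V₁ ≈ 0.146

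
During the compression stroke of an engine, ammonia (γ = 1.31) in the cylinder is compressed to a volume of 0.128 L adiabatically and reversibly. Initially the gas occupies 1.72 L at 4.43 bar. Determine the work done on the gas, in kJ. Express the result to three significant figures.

P₂ = P₁(V₁/V₂)^γ = 4.43×(1.72/0.128)^(1.31) = 133.2 bar.
For a reversible adiabat, W_by_gas = (P₁V₁ − P₂V₂)/(γ−1).
W_by = (443000×0.00172 − 1.332×10^7×0.000128) / (0.31) = -3042 J.
W_on_gas = −W_by = 3042 J.

W ≈ 3.04 kJ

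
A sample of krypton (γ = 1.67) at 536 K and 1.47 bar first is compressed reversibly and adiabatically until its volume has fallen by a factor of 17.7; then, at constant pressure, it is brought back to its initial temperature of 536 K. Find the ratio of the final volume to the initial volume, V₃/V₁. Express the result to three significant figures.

V₃/V₁ ≈ 0.00824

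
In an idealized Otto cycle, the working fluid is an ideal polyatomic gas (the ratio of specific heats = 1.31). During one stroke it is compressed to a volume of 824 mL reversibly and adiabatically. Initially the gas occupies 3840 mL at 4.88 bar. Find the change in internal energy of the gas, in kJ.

P₂ = P₁(V₁/V₂)^γ = 4.88×(3840/824)^(1.31) = 36.65 bar.
For a reversible adiabat, W_by_gas = (P₁V₁ − P₂V₂)/(γ−1).
W_by = (488000×0.00384 − 3.665×10^6×0.000824) / (0.31) = -3696 J.
Q = 0 ⇒ ΔU = −W_by = 3696 J.

ΔU ≈ 3.70 kJ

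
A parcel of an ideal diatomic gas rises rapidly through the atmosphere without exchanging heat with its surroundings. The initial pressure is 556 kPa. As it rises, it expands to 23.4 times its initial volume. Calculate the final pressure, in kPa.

Since PV^γ is constant along a reversible adiabat, P₂ = P₁ (V₁/V₂)^γ.
For a diatomic ideal gas γ = 7/5.
P₂ = 556 × (1/23.4)^(7/5) = 6.732 kPa.

P₂ ≈ 6.73 kPa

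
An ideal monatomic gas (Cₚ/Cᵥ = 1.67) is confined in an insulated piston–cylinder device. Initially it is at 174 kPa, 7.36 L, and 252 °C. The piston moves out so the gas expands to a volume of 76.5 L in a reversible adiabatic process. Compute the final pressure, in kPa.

P₂ ≈ 3.49 kPa

Adiabatic: P₁V₁^γ = P₂V₂^γ ⇒ P₂ = P₁ (V₁/V₂)^γ.
P₂ = 174 × (7.36/76.5)^(1.67) = 3.488 kPa.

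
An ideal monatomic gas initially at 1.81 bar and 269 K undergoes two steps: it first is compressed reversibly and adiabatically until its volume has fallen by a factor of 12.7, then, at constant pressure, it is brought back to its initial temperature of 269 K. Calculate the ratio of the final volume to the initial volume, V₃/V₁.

For a monatomic ideal gas γ = 5/3.
Adiabatic step: V₂/V₁ = 0.07874; T₂ = T₁·12.7^(2/3) = 1464 K.
Isobaric step: V₃/V₂ = T₃/T₂ = 269/1464.
V₃/V₁ = (V₂/V₁)(V₃/V₂) = 0.07874 × (269/1464) = 0.01447.

V₃/V₁ ≈ 0.0145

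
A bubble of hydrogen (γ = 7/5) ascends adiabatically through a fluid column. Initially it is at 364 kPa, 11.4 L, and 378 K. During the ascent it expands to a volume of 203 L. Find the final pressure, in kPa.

Since PV^γ is constant along a reversible adiabat, P₂ = P₁ (V₁/V₂)^γ.
P₂ = 364 × (11.4/203)^(7/5) = 6.461 kPa.

P₂ ≈ 6.46 kPa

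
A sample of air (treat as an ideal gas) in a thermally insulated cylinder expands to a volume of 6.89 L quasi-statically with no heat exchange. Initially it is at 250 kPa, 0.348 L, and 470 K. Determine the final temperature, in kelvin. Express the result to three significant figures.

For a reversible adiabat TV^(γ−1) is constant, so T₂ = T₁ (V₁/V₂)^(γ−1).
γ = 7/5 for a diatomic ideal gas.
T₂ = 470 × (0.348/6.89)^(2/5) = 142.4 K.

T₂ ≈ 142 K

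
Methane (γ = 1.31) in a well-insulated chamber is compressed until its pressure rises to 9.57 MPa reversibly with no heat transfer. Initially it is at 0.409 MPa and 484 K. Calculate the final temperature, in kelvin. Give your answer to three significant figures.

Adiabatic: T₂/T₁ = (P₂/P₁)^((γ−1)/γ).
T₂ = 484 × (9.57/0.409)^(0.237) = 1021 K.

T₂ ≈ 1020 K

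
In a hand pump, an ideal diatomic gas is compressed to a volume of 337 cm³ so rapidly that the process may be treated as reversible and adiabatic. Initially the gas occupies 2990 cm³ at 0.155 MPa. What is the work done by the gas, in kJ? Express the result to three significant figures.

γ = 7/5 for a diatomic ideal gas.
P₂ = P₁(V₁/V₂)^γ = 0.155×(2990/337)^(7/5) = 3.293 MPa.
For a reversible adiabat, W_by_gas = (P₁V₁ − P₂V₂)/(γ−1).
W_by = (155000×0.00299 − 3.293×10^6×0.000337) / (2/5) = -1616 J.

W ≈ -1.62 kJ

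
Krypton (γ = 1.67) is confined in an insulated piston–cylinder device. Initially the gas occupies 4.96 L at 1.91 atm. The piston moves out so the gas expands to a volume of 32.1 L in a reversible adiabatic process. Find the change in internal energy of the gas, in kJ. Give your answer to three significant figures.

ΔU ≈ -1.02 kJ

P₂ = P₁(V₁/V₂)^γ = 1.91×(4.96/32.1)^(1.67) = 0.08445 atm.
For a reversible adiabat, W_by_gas = (P₁V₁ − P₂V₂)/(γ−1).
W_by = (193500×0.00496 − 8557×0.0321) / (0.67) = 1023 J.
Q = 0 ⇒ ΔU = −W_by = -1023 J.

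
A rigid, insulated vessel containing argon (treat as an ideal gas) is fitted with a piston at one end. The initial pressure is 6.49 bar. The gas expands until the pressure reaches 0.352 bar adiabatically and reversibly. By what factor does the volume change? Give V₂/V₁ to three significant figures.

V₂/V₁ ≈ 5.75

From PV^γ = const, V₂/V₁ = (P₁/P₂)^(1/γ).
For a monatomic ideal gas γ = 5/3.
V₂/V₁ = (6.49/0.352)^(3/5) = 5.747.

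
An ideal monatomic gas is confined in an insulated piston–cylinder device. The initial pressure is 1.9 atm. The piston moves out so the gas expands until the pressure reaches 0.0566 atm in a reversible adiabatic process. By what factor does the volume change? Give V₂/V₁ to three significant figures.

From PV^γ = const, V₂/V₁ = (P₁/P₂)^(1/γ).
For a monatomic ideal gas γ = 5/3.
V₂/V₁ = (1.9/0.0566)^(3/5) = 8.233.

V₂/V₁ ≈ 8.23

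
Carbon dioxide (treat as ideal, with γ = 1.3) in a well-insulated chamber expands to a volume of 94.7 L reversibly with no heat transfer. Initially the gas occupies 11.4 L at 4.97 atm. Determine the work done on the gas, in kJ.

W ≈ -9.00 kJ

P₂ = P₁(V₁/V₂)^γ = 4.97×(11.4/94.7)^(1.3) = 0.317 atm.
For a reversible adiabat, W_by_gas = (P₁V₁ − P₂V₂)/(γ−1).
W_by = (503600×0.0114 − 32120×0.0947) / (0.3) = 8997 J.
W_on_gas = −W_by = -8997 J.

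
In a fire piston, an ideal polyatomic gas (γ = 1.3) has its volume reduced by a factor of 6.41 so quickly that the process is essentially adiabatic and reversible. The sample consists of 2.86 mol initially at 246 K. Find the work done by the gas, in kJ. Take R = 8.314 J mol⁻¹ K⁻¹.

Adiabatic: T₁V₁^(γ−1) = T₂V₂^(γ−1) ⇒ T₂ = T₁ (V₁/V₂)^(γ−1).
T₂ = 246 × 6.41^(0.3) = 429.5 K.
Q = 0, so ΔU = W_on_gas = nCᵥΔT with Cᵥ = R/(γ−1) = 27.71 J/(mol·K).
ΔU = 2.86 × 27.71 × (429.5 − 246) = 14550 J.
Work done by the gas = −ΔU = -14550 J.

W ≈ -14.5 kJ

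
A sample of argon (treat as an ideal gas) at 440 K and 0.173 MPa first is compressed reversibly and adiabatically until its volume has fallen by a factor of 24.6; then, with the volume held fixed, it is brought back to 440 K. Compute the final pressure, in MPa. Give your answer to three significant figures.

For a monatomic ideal gas γ = 5/3.
Adiabatic step (PV^γ = const): P₂ = 0.173×24.6^(5/3) = 36 MPa; T₂ = 440×24.6^(2/3) = 3722 K.
Isochoric: P₃ = P₂(T₃/T₂) = 36 × (440/3722) = 4.256 MPa.

P₃ ≈ 4.26 MPa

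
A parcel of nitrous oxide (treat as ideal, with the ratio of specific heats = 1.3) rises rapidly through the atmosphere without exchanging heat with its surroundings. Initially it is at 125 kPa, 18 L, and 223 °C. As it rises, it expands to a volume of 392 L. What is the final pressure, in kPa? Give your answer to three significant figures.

Adiabatic: P₁V₁^γ = P₂V₂^γ ⇒ P₂ = P₁ (V₁/V₂)^γ.
P₂ = 125 × (18/392)^(1.3) = 2.278 kPa.

P₂ ≈ 2.28 kPa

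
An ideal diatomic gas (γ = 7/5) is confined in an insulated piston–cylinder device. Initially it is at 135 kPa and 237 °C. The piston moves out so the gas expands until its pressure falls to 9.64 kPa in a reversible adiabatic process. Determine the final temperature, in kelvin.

T₂ ≈ 240 K

Adiabatic: T₂/T₁ = (P₂/P₁)^((γ−1)/γ).
T₁ = 237 °C = 510.1 K.
T₂ = 510.1 × (9.64/135)^(2/7) = 240 K.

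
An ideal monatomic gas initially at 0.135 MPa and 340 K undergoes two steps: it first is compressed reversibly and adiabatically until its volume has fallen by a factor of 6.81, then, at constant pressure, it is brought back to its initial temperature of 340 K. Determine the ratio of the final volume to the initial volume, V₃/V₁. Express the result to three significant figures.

For a monatomic ideal gas γ = 5/3.
Adiabatic step: V₂/V₁ = 0.1468; T₂ = T₁·6.81^(2/3) = 1222 K.
Isobaric step: V₃/V₂ = T₃/T₂ = 340/1222.
V₃/V₁ = (V₂/V₁)(V₃/V₂) = 0.1468 × (340/1222) = 0.04087.

V₃/V₁ ≈ 0.0409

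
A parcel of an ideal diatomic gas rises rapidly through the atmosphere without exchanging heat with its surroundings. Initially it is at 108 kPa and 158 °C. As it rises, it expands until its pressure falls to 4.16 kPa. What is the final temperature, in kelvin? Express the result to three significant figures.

Along an adiabat T P^((1−γ)/γ) is constant, so T₂ = T₁ (P₂/P₁)^((γ−1)/γ).
For a diatomic ideal gas γ = 7/5, so (γ−1)/γ = 2/7.
T₁ = 158 °C = 431.1 K.
T₂ = 431.1 × (4.16/108)^(2/7) = 170 K.

T₂ ≈ 170 K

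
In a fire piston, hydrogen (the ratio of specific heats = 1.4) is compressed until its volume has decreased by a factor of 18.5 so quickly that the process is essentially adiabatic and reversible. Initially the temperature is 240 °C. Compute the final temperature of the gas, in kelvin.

T₂ ≈ 1650 K

For a reversible adiabat TV^(γ−1) is constant, so T₂ = T₁ (V₁/V₂)^(γ−1).
T₁ = 240 °C = 513.1 K.
T₂ = 513.1 × 18.5^(0.4) = 1649 K.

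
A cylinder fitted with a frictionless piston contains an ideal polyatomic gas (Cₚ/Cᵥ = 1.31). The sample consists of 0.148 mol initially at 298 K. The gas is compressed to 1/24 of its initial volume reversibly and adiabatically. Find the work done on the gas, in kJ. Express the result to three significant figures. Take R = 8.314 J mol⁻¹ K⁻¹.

For a reversible adiabat TV^(γ−1) is constant, so T₂ = T₁ (V₁/V₂)^(γ−1).
T₂ = 298 × 24^(0.31) = 798.1 K.
Q = 0, so ΔU = W_on_gas = nCᵥΔT with Cᵥ = R/(γ−1) = 26.82 J/(mol·K).
ΔU = 0.148 × 26.82 × (798.1 − 298) = 1985 J.

W ≈ 1.99 kJ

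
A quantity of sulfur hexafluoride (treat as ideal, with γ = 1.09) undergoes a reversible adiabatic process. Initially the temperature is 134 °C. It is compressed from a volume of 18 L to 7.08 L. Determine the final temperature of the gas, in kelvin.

T₂ ≈ 443 K

For a reversible adiabat TV^(γ−1) is constant, so T₂ = T₁ (V₁/V₂)^(γ−1).
T₁ = 134 °C = 407.1 K.
T₂ = 407.1 × (18/7.08)^(0.09) = 442.8 K.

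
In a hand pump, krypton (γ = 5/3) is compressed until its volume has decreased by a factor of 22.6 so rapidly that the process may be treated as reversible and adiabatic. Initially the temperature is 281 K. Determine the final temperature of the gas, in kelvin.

Adiabatic: T₁V₁^(γ−1) = T₂V₂^(γ−1) ⇒ T₂ = T₁ (V₁/V₂)^(γ−1).
T₂ = 281 × 22.6^(2/3) = 2246 K.

T₂ ≈ 2250 K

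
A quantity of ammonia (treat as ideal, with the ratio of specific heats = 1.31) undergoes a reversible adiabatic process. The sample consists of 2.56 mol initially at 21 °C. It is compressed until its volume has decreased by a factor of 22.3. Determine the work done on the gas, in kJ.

W ≈ 32.7 kJ

For a reversible adiabat TV^(γ−1) is constant, so T₂ = T₁ (V₁/V₂)^(γ−1).
T₁ = 21 °C = 294.1 K.
T₂ = 294.1 × 22.3^(0.31) = 770.1 K.
Q = 0, so ΔU = W_on_gas = nCᵥΔT with Cᵥ = R/(γ−1) = 26.82 J/(mol·K).
ΔU = 2.56 × 26.82 × (770.1 − 294.1) = 32680 J.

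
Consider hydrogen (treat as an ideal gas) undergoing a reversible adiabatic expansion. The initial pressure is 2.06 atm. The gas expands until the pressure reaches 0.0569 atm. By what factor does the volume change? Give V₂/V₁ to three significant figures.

From PV^γ = const, V₂/V₁ = (P₁/P₂)^(1/γ).
For a diatomic ideal gas γ = 7/5.
V₂/V₁ = (2.06/0.0569)^(5/7) = 12.98.

V₂/V₁ ≈ 13.0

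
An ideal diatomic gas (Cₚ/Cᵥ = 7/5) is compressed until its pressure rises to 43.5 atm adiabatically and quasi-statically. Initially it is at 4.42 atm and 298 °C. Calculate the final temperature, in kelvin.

Adiabatic: T₂/T₁ = (P₂/P₁)^((γ−1)/γ).
T₁ = 298 °C = 571.1 K.
T₂ = 571.1 × (43.5/4.42)^(2/7) = 1098 K.

T₂ ≈ 1100 K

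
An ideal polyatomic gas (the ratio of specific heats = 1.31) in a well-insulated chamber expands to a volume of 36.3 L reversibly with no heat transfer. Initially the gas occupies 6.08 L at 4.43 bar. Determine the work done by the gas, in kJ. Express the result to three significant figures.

P₂ = P₁(V₁/V₂)^γ = 4.43×(6.08/36.3)^(1.31) = 0.4264 bar.
For a reversible adiabat, W_by_gas = (P₁V₁ − P₂V₂)/(γ−1).
W_by = (443000×0.00608 − 42640×0.0363) / (0.31) = 3695 J.

W ≈ 3.70 kJ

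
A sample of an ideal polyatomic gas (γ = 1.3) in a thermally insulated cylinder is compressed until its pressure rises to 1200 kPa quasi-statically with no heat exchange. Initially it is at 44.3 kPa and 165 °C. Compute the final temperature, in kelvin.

Adiabatic: T₂/T₁ = (P₂/P₁)^((γ−1)/γ).
T₁ = 165 °C = 438.1 K.
T₂ = 438.1 × (1200/44.3)^(0.231) = 938.1 K.

T₂ ≈ 938 K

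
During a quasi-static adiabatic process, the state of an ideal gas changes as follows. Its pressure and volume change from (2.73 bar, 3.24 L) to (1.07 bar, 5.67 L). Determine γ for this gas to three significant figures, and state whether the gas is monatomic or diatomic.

γ ≈ 1.67; monatomic

PV^γ = const ⇒ γ = ln(P₂/P₁) / ln(V₁/V₂).
γ = ln(1.07/2.73) / ln(3.24/5.67) = 1.674.
γ ≈ 1.67 is close to 5/3, so the gas is monatomic.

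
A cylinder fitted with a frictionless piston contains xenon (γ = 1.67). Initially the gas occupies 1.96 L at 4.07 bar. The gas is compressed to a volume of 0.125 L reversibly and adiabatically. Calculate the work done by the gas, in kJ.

P₂ = P₁(V₁/V₂)^γ = 4.07×(1.96/0.125)^(1.67) = 403.5 bar.
For a reversible adiabat, W_by_gas = (P₁V₁ − P₂V₂)/(γ−1).
W_by = (407000×0.00196 − 4.035×10^7×0.000125) / (0.67) = -6337 J.

W ≈ -6.34 kJ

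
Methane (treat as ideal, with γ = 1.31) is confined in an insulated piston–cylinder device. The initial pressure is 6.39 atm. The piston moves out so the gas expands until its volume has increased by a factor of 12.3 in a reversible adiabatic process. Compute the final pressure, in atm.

P₂ ≈ 0.239 atm

Adiabatic: P₁V₁^γ = P₂V₂^γ ⇒ P₂ = P₁ (V₁/V₂)^γ.
P₂ = 6.39 × (1/12.3)^(1.31) = 0.2386 atm.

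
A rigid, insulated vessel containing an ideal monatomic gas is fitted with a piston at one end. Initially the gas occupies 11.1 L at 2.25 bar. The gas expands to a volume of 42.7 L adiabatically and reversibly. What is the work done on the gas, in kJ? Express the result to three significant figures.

W ≈ -2.22 kJ

γ = 5/3 for a monatomic ideal gas.
P₂ = P₁(V₁/V₂)^γ = 2.25×(11.1/42.7)^(5/3) = 0.2382 bar.
For a reversible adiabat, W_by_gas = (P₁V₁ − P₂V₂)/(γ−1).
W_by = (225000×0.0111 − 23820×0.0427) / (2/3) = 2220 J.
W_on_gas = −W_by = -2220 J.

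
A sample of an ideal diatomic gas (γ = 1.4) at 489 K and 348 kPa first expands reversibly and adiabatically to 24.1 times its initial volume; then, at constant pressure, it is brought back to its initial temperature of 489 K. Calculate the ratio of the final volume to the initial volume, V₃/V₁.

Adiabatic step: V₂/V₁ = 24.1; T₂ = T₁·(1/24.1)^(0.4) = 136.9 K.
Isobaric step: V₃/V₂ = T₃/T₂ = 489/136.9.
V₃/V₁ = (V₂/V₁)(V₃/V₂) = 24.1 × (489/136.9) = 86.06.

V₃/V₁ ≈ 86.1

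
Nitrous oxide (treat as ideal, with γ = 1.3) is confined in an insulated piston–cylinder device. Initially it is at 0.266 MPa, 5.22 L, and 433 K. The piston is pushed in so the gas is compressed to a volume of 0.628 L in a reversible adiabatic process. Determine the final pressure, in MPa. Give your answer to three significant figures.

Adiabatic: P₁V₁^γ = P₂V₂^γ ⇒ P₂ = P₁ (V₁/V₂)^γ.
P₂ = 0.266 × (5.22/0.628)^(1.3) = 4.174 MPa.

P₂ ≈ 4.17 MPa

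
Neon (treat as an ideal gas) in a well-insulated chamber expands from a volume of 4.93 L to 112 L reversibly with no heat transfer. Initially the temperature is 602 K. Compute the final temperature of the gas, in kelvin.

T₂ ≈ 75.0 K

For a reversible adiabat TV^(γ−1) is constant, so T₂ = T₁ (V₁/V₂)^(γ−1).
For a monatomic ideal gas γ = 5/3, so γ−1 = 2/3.
T₂ = 602 × (4.93/112)^(2/3) = 75.05 K.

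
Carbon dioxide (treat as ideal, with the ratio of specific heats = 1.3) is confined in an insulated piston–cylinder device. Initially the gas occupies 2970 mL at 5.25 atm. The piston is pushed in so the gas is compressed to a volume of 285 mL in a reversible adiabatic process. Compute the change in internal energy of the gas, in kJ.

ΔU ≈ 5.37 kJ

P₂ = P₁(V₁/V₂)^γ = 5.25×(2970/285)^(1.3) = 110.5 atm.
For a reversible adiabat, W_by_gas = (P₁V₁ − P₂V₂)/(γ−1).
W_by = (532000×0.00297 − 1.12×10^7×0.000285) / (0.3) = -5372 J.
Q = 0 ⇒ ΔU = −W_by = 5372 J.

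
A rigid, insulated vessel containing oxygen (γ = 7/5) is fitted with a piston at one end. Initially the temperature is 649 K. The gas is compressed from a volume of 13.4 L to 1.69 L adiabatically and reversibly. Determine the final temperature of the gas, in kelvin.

For a reversible adiabat TV^(γ−1) is constant, so T₂ = T₁ (V₁/V₂)^(γ−1).
T₂ = 649 × (13.4/1.69)^(2/5) = 1486 K.

T₂ ≈ 1490 K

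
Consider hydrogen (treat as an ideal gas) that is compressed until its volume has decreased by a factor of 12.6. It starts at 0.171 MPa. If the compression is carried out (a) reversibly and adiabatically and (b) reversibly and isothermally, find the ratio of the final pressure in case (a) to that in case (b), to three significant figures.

For a diatomic ideal gas γ = 7/5.
Isothermal: P_b = P₁(V₁/V₂) = 0.171×12.6.
Adiabatic: P_a = P₁(V₁/V₂)^γ = 0.171×12.6^(7/5).
P_a/P_b = (V₁/V₂)^(γ−1) = 12.6^(2/5) = 2.755.

P_adiabatic / P_isothermal ≈ 2.76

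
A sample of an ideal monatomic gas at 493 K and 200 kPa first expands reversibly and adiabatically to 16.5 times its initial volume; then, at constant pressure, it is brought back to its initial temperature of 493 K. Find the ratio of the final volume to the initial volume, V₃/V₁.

For a monatomic ideal gas γ = 5/3.
Adiabatic step: V₂/V₁ = 16.5; T₂ = T₁·(1/16.5)^(2/3) = 76.07 K.
Isobaric step: V₃/V₂ = T₃/T₂ = 493/76.07.
V₃/V₁ = (V₂/V₁)(V₃/V₂) = 16.5 × (493/76.07) = 106.9.

V₃/V₁ ≈ 107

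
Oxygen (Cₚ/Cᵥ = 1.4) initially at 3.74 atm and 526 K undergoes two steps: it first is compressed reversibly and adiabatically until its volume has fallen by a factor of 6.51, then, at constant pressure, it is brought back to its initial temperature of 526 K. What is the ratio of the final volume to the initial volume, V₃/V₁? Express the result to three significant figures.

V₃/V₁ ≈ 0.0726

Adiabatic step: V₂/V₁ = 0.1536; T₂ = T₁·6.51^(0.4) = 1113 K.
Isobaric step: V₃/V₂ = T₃/T₂ = 526/1113.
V₃/V₁ = (V₂/V₁)(V₃/V₂) = 0.1536 × (526/1113) = 0.07261.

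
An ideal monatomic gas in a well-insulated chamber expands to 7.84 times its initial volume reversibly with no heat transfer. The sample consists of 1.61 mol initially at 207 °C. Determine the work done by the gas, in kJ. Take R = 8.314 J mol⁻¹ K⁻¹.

W ≈ 7.20 kJ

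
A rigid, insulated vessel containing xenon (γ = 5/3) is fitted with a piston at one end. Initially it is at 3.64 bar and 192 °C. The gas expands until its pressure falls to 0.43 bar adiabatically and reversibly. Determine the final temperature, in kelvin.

T₂ ≈ 198 K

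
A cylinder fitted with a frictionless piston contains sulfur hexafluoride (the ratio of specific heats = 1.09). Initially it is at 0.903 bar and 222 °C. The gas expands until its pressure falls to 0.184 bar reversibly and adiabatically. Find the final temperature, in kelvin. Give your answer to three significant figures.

T₂ ≈ 434 K

Adiabatic: T₂/T₁ = (P₂/P₁)^((γ−1)/γ).
T₁ = 222 °C = 495.1 K.
T₂ = 495.1 × (0.184/0.903)^(0.0826) = 434.2 K.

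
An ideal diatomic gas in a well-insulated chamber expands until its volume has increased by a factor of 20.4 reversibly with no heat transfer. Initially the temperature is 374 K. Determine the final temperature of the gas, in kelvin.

T₂ ≈ 112 K

For a reversible adiabat TV^(γ−1) is constant, so T₂ = T₁ (V₁/V₂)^(γ−1).
For a diatomic ideal gas γ = 7/5, so γ−1 = 2/5.
T₂ = 374 × (1/20.4)^(2/5) = 111.9 K.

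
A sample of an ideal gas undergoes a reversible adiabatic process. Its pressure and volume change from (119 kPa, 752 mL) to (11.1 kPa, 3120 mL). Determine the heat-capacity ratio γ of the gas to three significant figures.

PV^γ = const ⇒ γ = ln(P₂/P₁) / ln(V₁/V₂).
γ = ln(11.1/119) / ln(752/3120) = 1.667.

γ ≈ 1.67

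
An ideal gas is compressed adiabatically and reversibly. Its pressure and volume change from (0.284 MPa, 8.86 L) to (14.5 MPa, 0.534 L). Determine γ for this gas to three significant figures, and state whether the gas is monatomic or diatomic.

PV^γ = const ⇒ γ = ln(P₂/P₁) / ln(V₁/V₂).
γ = ln(14.5/0.284) / ln(8.86/0.534) = 1.4.
γ ≈ 1.40 is close to 7/5, so the gas is diatomic.

γ ≈ 1.40; diatomic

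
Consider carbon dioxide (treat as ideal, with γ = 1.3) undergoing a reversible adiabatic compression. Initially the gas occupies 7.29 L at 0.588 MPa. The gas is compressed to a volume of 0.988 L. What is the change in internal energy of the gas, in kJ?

ΔU ≈ 11.7 kJ

P₂ = P₁(V₁/V₂)^γ = 0.588×(7.29/0.988)^(1.3) = 7.902 MPa.
For a reversible adiabat, W_by_gas = (P₁V₁ − P₂V₂)/(γ−1).
W_by = (588000×0.00729 − 7.902×10^6×0.000988) / (0.3) = -11740 J.
Q = 0 ⇒ ΔU = −W_by = 11740 J.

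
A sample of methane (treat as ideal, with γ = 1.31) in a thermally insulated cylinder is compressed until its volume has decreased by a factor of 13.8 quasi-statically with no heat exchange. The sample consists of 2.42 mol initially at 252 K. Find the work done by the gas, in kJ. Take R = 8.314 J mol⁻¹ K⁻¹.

W ≈ -20.5 kJ

Adiabatic: T₁V₁^(γ−1) = T₂V₂^(γ−1) ⇒ T₂ = T₁ (V₁/V₂)^(γ−1).
T₂ = 252 × 13.8^(0.31) = 568.5 K.
Q = 0, so ΔU = W_on_gas = nCᵥΔT with Cᵥ = R/(γ−1) = 26.82 J/(mol·K).
ΔU = 2.42 × 26.82 × (568.5 − 252) = 20540 J.
Work done by the gas = −ΔU = -20540 J.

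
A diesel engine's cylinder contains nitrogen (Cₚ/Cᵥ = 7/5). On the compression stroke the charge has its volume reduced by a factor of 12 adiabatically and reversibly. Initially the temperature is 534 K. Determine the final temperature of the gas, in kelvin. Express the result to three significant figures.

T₂ ≈ 1440 K

For a reversible adiabat TV^(γ−1) is constant, so T₂ = T₁ (V₁/V₂)^(γ−1).
T₂ = 534 × 12^(2/5) = 1443 K.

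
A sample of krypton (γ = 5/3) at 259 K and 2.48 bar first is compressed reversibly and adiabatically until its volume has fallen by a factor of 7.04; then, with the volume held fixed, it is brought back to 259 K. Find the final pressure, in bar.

P₃ ≈ 17.5 bar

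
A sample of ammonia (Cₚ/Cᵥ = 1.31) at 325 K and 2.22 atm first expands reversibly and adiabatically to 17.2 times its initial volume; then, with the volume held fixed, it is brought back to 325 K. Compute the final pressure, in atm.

Adiabatic step (PV^γ = const): P₂ = 2.22×(1/17.2)^(1.31) = 0.05343 atm; T₂ = 325×(1/17.2)^(0.31) = 134.5 K.
Isochoric: P₃ = P₂(T₃/T₂) = 0.05343 × (325/134.5) = 0.1291 atm.

P₃ ≈ 0.129 atm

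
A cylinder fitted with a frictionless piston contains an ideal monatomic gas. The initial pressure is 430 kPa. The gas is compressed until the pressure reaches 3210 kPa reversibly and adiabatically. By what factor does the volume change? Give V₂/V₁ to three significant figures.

From PV^γ = const, V₂/V₁ = (P₁/P₂)^(1/γ).
For a monatomic ideal gas γ = 5/3.
V₂/V₁ = (430/3210)^(3/5) = 0.2993.

V₂/V₁ ≈ 0.299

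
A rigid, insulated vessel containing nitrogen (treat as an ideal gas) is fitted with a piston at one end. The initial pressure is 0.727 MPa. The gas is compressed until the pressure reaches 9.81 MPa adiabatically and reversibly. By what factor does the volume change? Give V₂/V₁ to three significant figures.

From PV^γ = const, V₂/V₁ = (P₁/P₂)^(1/γ).
For a diatomic ideal gas γ = 7/5.
V₂/V₁ = (0.727/9.81)^(5/7) = 0.1559.

V₂/V₁ ≈ 0.156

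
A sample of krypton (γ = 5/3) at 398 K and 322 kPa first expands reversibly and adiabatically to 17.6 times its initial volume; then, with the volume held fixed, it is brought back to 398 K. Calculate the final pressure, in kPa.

P₃ ≈ 18.3 kPa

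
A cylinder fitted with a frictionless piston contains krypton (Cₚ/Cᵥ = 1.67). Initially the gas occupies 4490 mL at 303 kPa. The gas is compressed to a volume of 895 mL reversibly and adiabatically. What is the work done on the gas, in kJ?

P₂ = P₁(V₁/V₂)^γ = 303×(4490/895)^(1.67) = 4479 kPa.
For a reversible adiabat, W_by_gas = (P₁V₁ − P₂V₂)/(γ−1).
W_by = (303000×0.00449 − 4.479×10^6×0.000895) / (0.67) = -3952 J.
W_on_gas = −W_by = 3952 J.

W ≈ 3.95 kJ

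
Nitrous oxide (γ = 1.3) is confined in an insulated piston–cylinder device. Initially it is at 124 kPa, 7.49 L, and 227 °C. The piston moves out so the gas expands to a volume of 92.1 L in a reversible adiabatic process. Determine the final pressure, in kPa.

P₂ ≈ 4.75 kPa

Since PV^γ is constant along a reversible adiabat, P₂ = P₁ (V₁/V₂)^γ.
P₂ = 124 × (7.49/92.1)^(1.3) = 4.75 kPa.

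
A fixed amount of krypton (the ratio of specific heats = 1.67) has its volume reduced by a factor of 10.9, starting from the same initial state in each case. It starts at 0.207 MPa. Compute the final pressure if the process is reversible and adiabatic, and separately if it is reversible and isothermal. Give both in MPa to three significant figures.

adiabatic: 11.2 MPa; isothermal: 2.26 MPa

Isothermal: P₂ = P₁(V₁/V₂) = 0.207×10.9 = 2.256 MPa.
Adiabatic: P₂ = P₁(V₁/V₂)^γ = 0.207×10.9^(1.67) = 11.18 MPa.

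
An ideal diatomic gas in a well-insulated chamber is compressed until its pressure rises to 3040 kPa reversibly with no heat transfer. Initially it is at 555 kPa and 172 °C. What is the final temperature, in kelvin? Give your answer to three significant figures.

Along an adiabat T P^((1−γ)/γ) is constant, so T₂ = T₁ (P₂/P₁)^((γ−1)/γ).
For a diatomic ideal gas γ = 7/5, so (γ−1)/γ = 2/7.
T₁ = 172 °C = 445.1 K.
T₂ = 445.1 × (3040/555)^(2/7) = 723.7 K.

T₂ ≈ 724 K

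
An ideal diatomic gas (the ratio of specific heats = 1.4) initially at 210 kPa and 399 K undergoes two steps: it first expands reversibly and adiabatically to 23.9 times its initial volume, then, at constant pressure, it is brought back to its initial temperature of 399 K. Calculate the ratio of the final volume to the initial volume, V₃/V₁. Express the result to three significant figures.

V₃/V₁ ≈ 85.1

Adiabatic step: V₂/V₁ = 23.9; T₂ = T₁·(1/23.9)^(0.4) = 112.1 K.
Isobaric step: V₃/V₂ = T₃/T₂ = 399/112.1.
V₃/V₁ = (V₂/V₁)(V₃/V₂) = 23.9 × (399/112.1) = 85.07.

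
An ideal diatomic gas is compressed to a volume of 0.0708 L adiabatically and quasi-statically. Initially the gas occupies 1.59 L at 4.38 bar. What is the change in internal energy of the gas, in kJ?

γ = 7/5 for a diatomic ideal gas.
P₂ = P₁(V₁/V₂)^γ = 4.38×(1.59/0.0708)^(7/5) = 341.5 bar.
For a reversible adiabat, W_by_gas = (P₁V₁ − P₂V₂)/(γ−1).
W_by = (438000×0.00159 − 3.415×10^7×7.08×10^-5) / (2/5) = -4303 J.
Q = 0 ⇒ ΔU = −W_by = 4303 J.

ΔU ≈ 4.30 kJ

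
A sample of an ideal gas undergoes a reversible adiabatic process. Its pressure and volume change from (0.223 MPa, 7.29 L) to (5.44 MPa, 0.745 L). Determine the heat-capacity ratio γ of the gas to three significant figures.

PV^γ = const ⇒ γ = ln(P₂/P₁) / ln(V₁/V₂).
γ = ln(5.44/0.223) / ln(7.29/0.745) = 1.4.

γ ≈ 1.40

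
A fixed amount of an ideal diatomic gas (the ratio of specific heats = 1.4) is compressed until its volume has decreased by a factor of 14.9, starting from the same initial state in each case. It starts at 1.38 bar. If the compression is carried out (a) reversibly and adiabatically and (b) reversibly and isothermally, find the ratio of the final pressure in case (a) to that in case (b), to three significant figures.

Isothermal: P_b = P₁(V₁/V₂) = 1.38×14.9.
Adiabatic: P_a = P₁(V₁/V₂)^γ = 1.38×14.9^(1.4).
P_a/P_b = (V₁/V₂)^(γ−1) = 14.9^(0.4) = 2.946.

P_adiabatic / P_isothermal ≈ 2.95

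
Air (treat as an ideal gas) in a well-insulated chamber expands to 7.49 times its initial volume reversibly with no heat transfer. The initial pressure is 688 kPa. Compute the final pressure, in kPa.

P₂ ≈ 41.1 kPa

Since PV^γ is constant along a reversible adiabat, P₂ = P₁ (V₁/V₂)^γ.
For a diatomic ideal gas γ = 7/5.
P₂ = 688 × (1/7.49)^(7/5) = 41.05 kPa.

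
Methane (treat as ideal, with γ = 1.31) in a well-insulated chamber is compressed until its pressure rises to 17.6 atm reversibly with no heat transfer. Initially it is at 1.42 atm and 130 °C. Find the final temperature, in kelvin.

T₂ ≈ 731 K

Along an adiabat T P^((1−γ)/γ) is constant, so T₂ = T₁ (P₂/P₁)^((γ−1)/γ).
T₁ = 130 °C = 403.1 K.
T₂ = 403.1 × (17.6/1.42)^(0.237) = 731.4 K.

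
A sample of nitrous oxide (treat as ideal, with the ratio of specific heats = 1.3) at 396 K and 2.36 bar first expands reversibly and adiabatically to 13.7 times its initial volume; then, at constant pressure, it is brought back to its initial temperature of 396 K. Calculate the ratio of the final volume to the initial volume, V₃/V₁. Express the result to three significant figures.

Adiabatic step: V₂/V₁ = 13.7; T₂ = T₁·(1/13.7)^(0.3) = 180.6 K.
Isobaric step: V₃/V₂ = T₃/T₂ = 396/180.6.
V₃/V₁ = (V₂/V₁)(V₃/V₂) = 13.7 × (396/180.6) = 30.04.

V₃/V₁ ≈ 30.0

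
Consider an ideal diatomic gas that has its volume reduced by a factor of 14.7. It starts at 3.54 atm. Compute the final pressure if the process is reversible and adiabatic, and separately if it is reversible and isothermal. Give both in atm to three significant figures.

adiabatic: 152 atm; isothermal: 52.0 atm

For a diatomic ideal gas γ = 7/5.
Isothermal: P₂ = P₁(V₁/V₂) = 3.54×14.7 = 52.04 atm.
Adiabatic: P₂ = P₁(V₁/V₂)^γ = 3.54×14.7^(7/5) = 152.5 atm.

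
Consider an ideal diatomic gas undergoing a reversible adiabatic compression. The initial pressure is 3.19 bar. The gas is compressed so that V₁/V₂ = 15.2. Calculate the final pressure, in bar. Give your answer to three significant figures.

Adiabatic: P₁V₁^γ = P₂V₂^γ ⇒ P₂ = P₁ (V₁/V₂)^γ.
For a diatomic ideal gas γ = 7/5.
P₂ = 3.19 × 15.2^(7/5) = 144 bar.

P₂ ≈ 144 bar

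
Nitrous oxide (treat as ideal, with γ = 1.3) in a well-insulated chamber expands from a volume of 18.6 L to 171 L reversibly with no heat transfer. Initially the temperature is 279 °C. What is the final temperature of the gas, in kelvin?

T₂ ≈ 284 K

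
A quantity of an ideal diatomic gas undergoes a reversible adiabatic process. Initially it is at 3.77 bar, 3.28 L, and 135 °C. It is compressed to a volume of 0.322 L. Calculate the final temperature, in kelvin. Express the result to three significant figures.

T₂ ≈ 1030 K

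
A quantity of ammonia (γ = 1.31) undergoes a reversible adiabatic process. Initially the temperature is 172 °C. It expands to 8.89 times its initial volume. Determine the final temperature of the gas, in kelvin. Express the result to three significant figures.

T₂ ≈ 226 K

Adiabatic: T₁V₁^(γ−1) = T₂V₂^(γ−1) ⇒ T₂ = T₁ (V₁/V₂)^(γ−1).
T₁ = 172 °C = 445.1 K.
T₂ = 445.1 × (1/8.89)^(0.31) = 226.1 K.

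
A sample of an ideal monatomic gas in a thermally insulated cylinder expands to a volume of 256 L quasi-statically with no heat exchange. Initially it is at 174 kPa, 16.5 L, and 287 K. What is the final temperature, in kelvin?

T₂ ≈ 46.1 K

For a reversible adiabat TV^(γ−1) is constant, so T₂ = T₁ (V₁/V₂)^(γ−1).
γ = 5/3 for a monatomic ideal gas.
T₂ = 287 × (16.5/256)^(2/3) = 46.14 K.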